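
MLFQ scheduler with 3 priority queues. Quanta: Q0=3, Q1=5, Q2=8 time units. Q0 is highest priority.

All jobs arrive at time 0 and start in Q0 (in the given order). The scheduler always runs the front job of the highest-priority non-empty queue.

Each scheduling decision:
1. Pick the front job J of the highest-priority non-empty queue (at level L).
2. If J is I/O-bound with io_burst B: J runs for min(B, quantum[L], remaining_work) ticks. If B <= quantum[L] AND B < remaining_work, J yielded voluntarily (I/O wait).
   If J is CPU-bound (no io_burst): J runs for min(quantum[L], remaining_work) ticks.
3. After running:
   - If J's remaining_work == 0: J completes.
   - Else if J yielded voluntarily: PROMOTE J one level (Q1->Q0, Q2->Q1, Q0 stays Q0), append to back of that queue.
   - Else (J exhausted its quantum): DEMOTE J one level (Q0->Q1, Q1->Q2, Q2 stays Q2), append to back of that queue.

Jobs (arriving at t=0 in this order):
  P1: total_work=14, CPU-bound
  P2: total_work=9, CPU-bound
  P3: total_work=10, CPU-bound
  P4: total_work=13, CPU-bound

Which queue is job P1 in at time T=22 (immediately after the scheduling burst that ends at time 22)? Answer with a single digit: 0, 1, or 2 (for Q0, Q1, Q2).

t=0-3: P1@Q0 runs 3, rem=11, quantum used, demote→Q1. Q0=[P2,P3,P4] Q1=[P1] Q2=[]
t=3-6: P2@Q0 runs 3, rem=6, quantum used, demote→Q1. Q0=[P3,P4] Q1=[P1,P2] Q2=[]
t=6-9: P3@Q0 runs 3, rem=7, quantum used, demote→Q1. Q0=[P4] Q1=[P1,P2,P3] Q2=[]
t=9-12: P4@Q0 runs 3, rem=10, quantum used, demote→Q1. Q0=[] Q1=[P1,P2,P3,P4] Q2=[]
t=12-17: P1@Q1 runs 5, rem=6, quantum used, demote→Q2. Q0=[] Q1=[P2,P3,P4] Q2=[P1]
t=17-22: P2@Q1 runs 5, rem=1, quantum used, demote→Q2. Q0=[] Q1=[P3,P4] Q2=[P1,P2]
t=22-27: P3@Q1 runs 5, rem=2, quantum used, demote→Q2. Q0=[] Q1=[P4] Q2=[P1,P2,P3]
t=27-32: P4@Q1 runs 5, rem=5, quantum used, demote→Q2. Q0=[] Q1=[] Q2=[P1,P2,P3,P4]
t=32-38: P1@Q2 runs 6, rem=0, completes. Q0=[] Q1=[] Q2=[P2,P3,P4]
t=38-39: P2@Q2 runs 1, rem=0, completes. Q0=[] Q1=[] Q2=[P3,P4]
t=39-41: P3@Q2 runs 2, rem=0, completes. Q0=[] Q1=[] Q2=[P4]
t=41-46: P4@Q2 runs 5, rem=0, completes. Q0=[] Q1=[] Q2=[]

Answer: 2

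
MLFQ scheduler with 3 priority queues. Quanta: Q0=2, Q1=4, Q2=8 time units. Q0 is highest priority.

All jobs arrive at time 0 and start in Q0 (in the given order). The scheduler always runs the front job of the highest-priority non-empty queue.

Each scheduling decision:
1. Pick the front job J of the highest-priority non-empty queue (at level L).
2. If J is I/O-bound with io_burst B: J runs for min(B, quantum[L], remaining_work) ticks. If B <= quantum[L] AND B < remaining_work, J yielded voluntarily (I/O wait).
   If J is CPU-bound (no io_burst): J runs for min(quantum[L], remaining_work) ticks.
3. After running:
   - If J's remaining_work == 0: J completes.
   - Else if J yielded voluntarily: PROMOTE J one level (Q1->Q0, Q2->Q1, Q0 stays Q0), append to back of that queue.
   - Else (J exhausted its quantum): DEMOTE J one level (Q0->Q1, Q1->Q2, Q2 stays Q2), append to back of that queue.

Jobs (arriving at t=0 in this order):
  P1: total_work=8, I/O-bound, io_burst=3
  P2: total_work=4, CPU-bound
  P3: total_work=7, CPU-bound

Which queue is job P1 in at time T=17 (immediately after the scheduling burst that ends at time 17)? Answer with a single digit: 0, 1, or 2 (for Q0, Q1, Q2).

Answer: 1

Derivation:
t=0-2: P1@Q0 runs 2, rem=6, quantum used, demote→Q1. Q0=[P2,P3] Q1=[P1] Q2=[]
t=2-4: P2@Q0 runs 2, rem=2, quantum used, demote→Q1. Q0=[P3] Q1=[P1,P2] Q2=[]
t=4-6: P3@Q0 runs 2, rem=5, quantum used, demote→Q1. Q0=[] Q1=[P1,P2,P3] Q2=[]
t=6-9: P1@Q1 runs 3, rem=3, I/O yield, promote→Q0. Q0=[P1] Q1=[P2,P3] Q2=[]
t=9-11: P1@Q0 runs 2, rem=1, quantum used, demote→Q1. Q0=[] Q1=[P2,P3,P1] Q2=[]
t=11-13: P2@Q1 runs 2, rem=0, completes. Q0=[] Q1=[P3,P1] Q2=[]
t=13-17: P3@Q1 runs 4, rem=1, quantum used, demote→Q2. Q0=[] Q1=[P1] Q2=[P3]
t=17-18: P1@Q1 runs 1, rem=0, completes. Q0=[] Q1=[] Q2=[P3]
t=18-19: P3@Q2 runs 1, rem=0, completes. Q0=[] Q1=[] Q2=[]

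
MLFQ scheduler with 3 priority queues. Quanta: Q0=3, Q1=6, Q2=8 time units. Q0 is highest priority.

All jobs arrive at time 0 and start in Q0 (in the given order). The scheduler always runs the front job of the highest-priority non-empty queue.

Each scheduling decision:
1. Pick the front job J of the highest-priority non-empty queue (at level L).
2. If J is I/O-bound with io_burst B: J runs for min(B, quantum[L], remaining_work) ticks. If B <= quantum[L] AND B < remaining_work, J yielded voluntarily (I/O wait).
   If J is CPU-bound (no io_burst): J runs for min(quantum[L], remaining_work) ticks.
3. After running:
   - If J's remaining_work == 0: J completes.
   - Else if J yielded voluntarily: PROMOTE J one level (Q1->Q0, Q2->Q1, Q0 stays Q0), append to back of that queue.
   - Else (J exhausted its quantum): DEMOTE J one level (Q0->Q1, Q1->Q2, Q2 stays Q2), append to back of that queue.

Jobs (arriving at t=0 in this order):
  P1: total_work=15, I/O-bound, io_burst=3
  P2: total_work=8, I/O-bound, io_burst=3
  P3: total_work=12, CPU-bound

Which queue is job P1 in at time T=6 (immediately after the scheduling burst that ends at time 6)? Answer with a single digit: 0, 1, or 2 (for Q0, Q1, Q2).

Answer: 0

Derivation:
t=0-3: P1@Q0 runs 3, rem=12, I/O yield, promote→Q0. Q0=[P2,P3,P1] Q1=[] Q2=[]
t=3-6: P2@Q0 runs 3, rem=5, I/O yield, promote→Q0. Q0=[P3,P1,P2] Q1=[] Q2=[]
t=6-9: P3@Q0 runs 3, rem=9, quantum used, demote→Q1. Q0=[P1,P2] Q1=[P3] Q2=[]
t=9-12: P1@Q0 runs 3, rem=9, I/O yield, promote→Q0. Q0=[P2,P1] Q1=[P3] Q2=[]
t=12-15: P2@Q0 runs 3, rem=2, I/O yield, promote→Q0. Q0=[P1,P2] Q1=[P3] Q2=[]
t=15-18: P1@Q0 runs 3, rem=6, I/O yield, promote→Q0. Q0=[P2,P1] Q1=[P3] Q2=[]
t=18-20: P2@Q0 runs 2, rem=0, completes. Q0=[P1] Q1=[P3] Q2=[]
t=20-23: P1@Q0 runs 3, rem=3, I/O yield, promote→Q0. Q0=[P1] Q1=[P3] Q2=[]
t=23-26: P1@Q0 runs 3, rem=0, completes. Q0=[] Q1=[P3] Q2=[]
t=26-32: P3@Q1 runs 6, rem=3, quantum used, demote→Q2. Q0=[] Q1=[] Q2=[P3]
t=32-35: P3@Q2 runs 3, rem=0, completes. Q0=[] Q1=[] Q2=[]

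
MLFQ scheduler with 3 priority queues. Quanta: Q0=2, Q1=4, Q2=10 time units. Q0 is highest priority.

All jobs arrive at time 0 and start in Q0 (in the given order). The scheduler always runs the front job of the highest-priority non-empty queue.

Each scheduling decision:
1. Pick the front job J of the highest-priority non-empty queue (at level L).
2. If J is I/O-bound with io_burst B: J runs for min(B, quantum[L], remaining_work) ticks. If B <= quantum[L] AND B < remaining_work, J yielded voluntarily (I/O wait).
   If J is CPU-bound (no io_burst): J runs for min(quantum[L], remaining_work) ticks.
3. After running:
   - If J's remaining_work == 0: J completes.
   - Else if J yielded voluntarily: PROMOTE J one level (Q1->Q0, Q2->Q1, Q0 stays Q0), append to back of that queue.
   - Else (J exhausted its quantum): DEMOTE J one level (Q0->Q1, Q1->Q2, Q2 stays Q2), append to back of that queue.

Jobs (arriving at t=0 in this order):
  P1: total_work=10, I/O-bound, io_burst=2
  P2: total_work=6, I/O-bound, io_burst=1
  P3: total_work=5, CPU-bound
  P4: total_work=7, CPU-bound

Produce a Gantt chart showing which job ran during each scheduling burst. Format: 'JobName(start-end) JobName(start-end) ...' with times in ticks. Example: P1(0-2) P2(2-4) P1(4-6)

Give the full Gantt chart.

t=0-2: P1@Q0 runs 2, rem=8, I/O yield, promote→Q0. Q0=[P2,P3,P4,P1] Q1=[] Q2=[]
t=2-3: P2@Q0 runs 1, rem=5, I/O yield, promote→Q0. Q0=[P3,P4,P1,P2] Q1=[] Q2=[]
t=3-5: P3@Q0 runs 2, rem=3, quantum used, demote→Q1. Q0=[P4,P1,P2] Q1=[P3] Q2=[]
t=5-7: P4@Q0 runs 2, rem=5, quantum used, demote→Q1. Q0=[P1,P2] Q1=[P3,P4] Q2=[]
t=7-9: P1@Q0 runs 2, rem=6, I/O yield, promote→Q0. Q0=[P2,P1] Q1=[P3,P4] Q2=[]
t=9-10: P2@Q0 runs 1, rem=4, I/O yield, promote→Q0. Q0=[P1,P2] Q1=[P3,P4] Q2=[]
t=10-12: P1@Q0 runs 2, rem=4, I/O yield, promote→Q0. Q0=[P2,P1] Q1=[P3,P4] Q2=[]
t=12-13: P2@Q0 runs 1, rem=3, I/O yield, promote→Q0. Q0=[P1,P2] Q1=[P3,P4] Q2=[]
t=13-15: P1@Q0 runs 2, rem=2, I/O yield, promote→Q0. Q0=[P2,P1] Q1=[P3,P4] Q2=[]
t=15-16: P2@Q0 runs 1, rem=2, I/O yield, promote→Q0. Q0=[P1,P2] Q1=[P3,P4] Q2=[]
t=16-18: P1@Q0 runs 2, rem=0, completes. Q0=[P2] Q1=[P3,P4] Q2=[]
t=18-19: P2@Q0 runs 1, rem=1, I/O yield, promote→Q0. Q0=[P2] Q1=[P3,P4] Q2=[]
t=19-20: P2@Q0 runs 1, rem=0, completes. Q0=[] Q1=[P3,P4] Q2=[]
t=20-23: P3@Q1 runs 3, rem=0, completes. Q0=[] Q1=[P4] Q2=[]
t=23-27: P4@Q1 runs 4, rem=1, quantum used, demote→Q2. Q0=[] Q1=[] Q2=[P4]
t=27-28: P4@Q2 runs 1, rem=0, completes. Q0=[] Q1=[] Q2=[]

Answer: P1(0-2) P2(2-3) P3(3-5) P4(5-7) P1(7-9) P2(9-10) P1(10-12) P2(12-13) P1(13-15) P2(15-16) P1(16-18) P2(18-19) P2(19-20) P3(20-23) P4(23-27) P4(27-28)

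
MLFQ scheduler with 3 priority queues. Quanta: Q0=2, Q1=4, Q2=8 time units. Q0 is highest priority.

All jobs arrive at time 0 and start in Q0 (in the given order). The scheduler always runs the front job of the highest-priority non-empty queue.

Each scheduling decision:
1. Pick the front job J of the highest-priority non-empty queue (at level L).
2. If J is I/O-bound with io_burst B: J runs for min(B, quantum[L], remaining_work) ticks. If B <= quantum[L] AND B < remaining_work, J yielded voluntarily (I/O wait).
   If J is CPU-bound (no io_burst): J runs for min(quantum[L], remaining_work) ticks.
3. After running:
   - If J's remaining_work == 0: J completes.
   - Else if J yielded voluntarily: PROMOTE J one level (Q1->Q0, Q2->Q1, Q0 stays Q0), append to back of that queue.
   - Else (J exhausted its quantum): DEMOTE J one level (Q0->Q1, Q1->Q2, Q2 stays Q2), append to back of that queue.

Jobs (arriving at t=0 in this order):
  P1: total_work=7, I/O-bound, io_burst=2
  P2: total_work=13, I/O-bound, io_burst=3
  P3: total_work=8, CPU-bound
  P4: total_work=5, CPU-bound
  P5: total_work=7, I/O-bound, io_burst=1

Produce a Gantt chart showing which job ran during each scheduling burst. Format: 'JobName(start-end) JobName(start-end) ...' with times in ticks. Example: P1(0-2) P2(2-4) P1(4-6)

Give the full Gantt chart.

Answer: P1(0-2) P2(2-4) P3(4-6) P4(6-8) P5(8-9) P1(9-11) P5(11-12) P1(12-14) P5(14-15) P1(15-16) P5(16-17) P5(17-18) P5(18-19) P5(19-20) P2(20-23) P2(23-25) P3(25-29) P4(29-32) P2(32-35) P2(35-37) P2(37-38) P3(38-40)

Derivation:
t=0-2: P1@Q0 runs 2, rem=5, I/O yield, promote→Q0. Q0=[P2,P3,P4,P5,P1] Q1=[] Q2=[]
t=2-4: P2@Q0 runs 2, rem=11, quantum used, demote→Q1. Q0=[P3,P4,P5,P1] Q1=[P2] Q2=[]
t=4-6: P3@Q0 runs 2, rem=6, quantum used, demote→Q1. Q0=[P4,P5,P1] Q1=[P2,P3] Q2=[]
t=6-8: P4@Q0 runs 2, rem=3, quantum used, demote→Q1. Q0=[P5,P1] Q1=[P2,P3,P4] Q2=[]
t=8-9: P5@Q0 runs 1, rem=6, I/O yield, promote→Q0. Q0=[P1,P5] Q1=[P2,P3,P4] Q2=[]
t=9-11: P1@Q0 runs 2, rem=3, I/O yield, promote→Q0. Q0=[P5,P1] Q1=[P2,P3,P4] Q2=[]
t=11-12: P5@Q0 runs 1, rem=5, I/O yield, promote→Q0. Q0=[P1,P5] Q1=[P2,P3,P4] Q2=[]
t=12-14: P1@Q0 runs 2, rem=1, I/O yield, promote→Q0. Q0=[P5,P1] Q1=[P2,P3,P4] Q2=[]
t=14-15: P5@Q0 runs 1, rem=4, I/O yield, promote→Q0. Q0=[P1,P5] Q1=[P2,P3,P4] Q2=[]
t=15-16: P1@Q0 runs 1, rem=0, completes. Q0=[P5] Q1=[P2,P3,P4] Q2=[]
t=16-17: P5@Q0 runs 1, rem=3, I/O yield, promote→Q0. Q0=[P5] Q1=[P2,P3,P4] Q2=[]
t=17-18: P5@Q0 runs 1, rem=2, I/O yield, promote→Q0. Q0=[P5] Q1=[P2,P3,P4] Q2=[]
t=18-19: P5@Q0 runs 1, rem=1, I/O yield, promote→Q0. Q0=[P5] Q1=[P2,P3,P4] Q2=[]
t=19-20: P5@Q0 runs 1, rem=0, completes. Q0=[] Q1=[P2,P3,P4] Q2=[]
t=20-23: P2@Q1 runs 3, rem=8, I/O yield, promote→Q0. Q0=[P2] Q1=[P3,P4] Q2=[]
t=23-25: P2@Q0 runs 2, rem=6, quantum used, demote→Q1. Q0=[] Q1=[P3,P4,P2] Q2=[]
t=25-29: P3@Q1 runs 4, rem=2, quantum used, demote→Q2. Q0=[] Q1=[P4,P2] Q2=[P3]
t=29-32: P4@Q1 runs 3, rem=0, completes. Q0=[] Q1=[P2] Q2=[P3]
t=32-35: P2@Q1 runs 3, rem=3, I/O yield, promote→Q0. Q0=[P2] Q1=[] Q2=[P3]
t=35-37: P2@Q0 runs 2, rem=1, quantum used, demote→Q1. Q0=[] Q1=[P2] Q2=[P3]
t=37-38: P2@Q1 runs 1, rem=0, completes. Q0=[] Q1=[] Q2=[P3]
t=38-40: P3@Q2 runs 2, rem=0, completes. Q0=[] Q1=[] Q2=[]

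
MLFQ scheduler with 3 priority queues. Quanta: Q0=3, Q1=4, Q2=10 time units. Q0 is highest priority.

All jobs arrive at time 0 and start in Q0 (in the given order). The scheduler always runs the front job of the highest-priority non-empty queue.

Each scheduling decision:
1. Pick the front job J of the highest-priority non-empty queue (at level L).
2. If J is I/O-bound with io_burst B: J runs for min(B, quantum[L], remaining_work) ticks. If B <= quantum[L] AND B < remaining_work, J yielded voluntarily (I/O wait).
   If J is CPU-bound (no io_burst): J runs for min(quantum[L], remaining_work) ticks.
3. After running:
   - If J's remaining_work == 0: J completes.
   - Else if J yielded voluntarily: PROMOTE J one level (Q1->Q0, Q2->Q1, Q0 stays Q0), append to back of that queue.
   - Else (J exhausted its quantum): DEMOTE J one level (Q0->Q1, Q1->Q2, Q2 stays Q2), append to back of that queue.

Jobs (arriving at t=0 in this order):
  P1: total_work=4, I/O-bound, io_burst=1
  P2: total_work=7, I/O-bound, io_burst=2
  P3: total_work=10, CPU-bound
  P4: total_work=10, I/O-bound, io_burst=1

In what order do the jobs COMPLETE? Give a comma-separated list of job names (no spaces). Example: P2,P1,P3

t=0-1: P1@Q0 runs 1, rem=3, I/O yield, promote→Q0. Q0=[P2,P3,P4,P1] Q1=[] Q2=[]
t=1-3: P2@Q0 runs 2, rem=5, I/O yield, promote→Q0. Q0=[P3,P4,P1,P2] Q1=[] Q2=[]
t=3-6: P3@Q0 runs 3, rem=7, quantum used, demote→Q1. Q0=[P4,P1,P2] Q1=[P3] Q2=[]
t=6-7: P4@Q0 runs 1, rem=9, I/O yield, promote→Q0. Q0=[P1,P2,P4] Q1=[P3] Q2=[]
t=7-8: P1@Q0 runs 1, rem=2, I/O yield, promote→Q0. Q0=[P2,P4,P1] Q1=[P3] Q2=[]
t=8-10: P2@Q0 runs 2, rem=3, I/O yield, promote→Q0. Q0=[P4,P1,P2] Q1=[P3] Q2=[]
t=10-11: P4@Q0 runs 1, rem=8, I/O yield, promote→Q0. Q0=[P1,P2,P4] Q1=[P3] Q2=[]
t=11-12: P1@Q0 runs 1, rem=1, I/O yield, promote→Q0. Q0=[P2,P4,P1] Q1=[P3] Q2=[]
t=12-14: P2@Q0 runs 2, rem=1, I/O yield, promote→Q0. Q0=[P4,P1,P2] Q1=[P3] Q2=[]
t=14-15: P4@Q0 runs 1, rem=7, I/O yield, promote→Q0. Q0=[P1,P2,P4] Q1=[P3] Q2=[]
t=15-16: P1@Q0 runs 1, rem=0, completes. Q0=[P2,P4] Q1=[P3] Q2=[]
t=16-17: P2@Q0 runs 1, rem=0, completes. Q0=[P4] Q1=[P3] Q2=[]
t=17-18: P4@Q0 runs 1, rem=6, I/O yield, promote→Q0. Q0=[P4] Q1=[P3] Q2=[]
t=18-19: P4@Q0 runs 1, rem=5, I/O yield, promote→Q0. Q0=[P4] Q1=[P3] Q2=[]
t=19-20: P4@Q0 runs 1, rem=4, I/O yield, promote→Q0. Q0=[P4] Q1=[P3] Q2=[]
t=20-21: P4@Q0 runs 1, rem=3, I/O yield, promote→Q0. Q0=[P4] Q1=[P3] Q2=[]
t=21-22: P4@Q0 runs 1, rem=2, I/O yield, promote→Q0. Q0=[P4] Q1=[P3] Q2=[]
t=22-23: P4@Q0 runs 1, rem=1, I/O yield, promote→Q0. Q0=[P4] Q1=[P3] Q2=[]
t=23-24: P4@Q0 runs 1, rem=0, completes. Q0=[] Q1=[P3] Q2=[]
t=24-28: P3@Q1 runs 4, rem=3, quantum used, demote→Q2. Q0=[] Q1=[] Q2=[P3]
t=28-31: P3@Q2 runs 3, rem=0, completes. Q0=[] Q1=[] Q2=[]

Answer: P1,P2,P4,P3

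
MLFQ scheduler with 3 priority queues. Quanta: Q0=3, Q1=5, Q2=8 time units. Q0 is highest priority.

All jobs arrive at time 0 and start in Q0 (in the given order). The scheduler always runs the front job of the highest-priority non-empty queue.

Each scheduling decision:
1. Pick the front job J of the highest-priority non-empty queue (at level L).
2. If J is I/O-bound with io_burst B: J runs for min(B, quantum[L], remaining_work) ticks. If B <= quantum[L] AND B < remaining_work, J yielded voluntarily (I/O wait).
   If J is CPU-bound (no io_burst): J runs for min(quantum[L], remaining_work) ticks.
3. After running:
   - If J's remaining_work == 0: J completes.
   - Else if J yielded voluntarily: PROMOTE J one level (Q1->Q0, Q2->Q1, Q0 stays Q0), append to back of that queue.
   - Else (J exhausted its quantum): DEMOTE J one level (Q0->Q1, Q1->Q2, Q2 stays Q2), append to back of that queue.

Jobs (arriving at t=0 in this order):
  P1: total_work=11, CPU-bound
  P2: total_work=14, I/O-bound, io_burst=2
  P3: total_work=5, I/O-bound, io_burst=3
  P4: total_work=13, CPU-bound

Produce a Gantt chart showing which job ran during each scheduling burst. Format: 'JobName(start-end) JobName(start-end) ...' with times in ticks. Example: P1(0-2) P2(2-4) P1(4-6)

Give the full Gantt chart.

Answer: P1(0-3) P2(3-5) P3(5-8) P4(8-11) P2(11-13) P3(13-15) P2(15-17) P2(17-19) P2(19-21) P2(21-23) P2(23-25) P1(25-30) P4(30-35) P1(35-38) P4(38-43)

Derivation:
t=0-3: P1@Q0 runs 3, rem=8, quantum used, demote→Q1. Q0=[P2,P3,P4] Q1=[P1] Q2=[]
t=3-5: P2@Q0 runs 2, rem=12, I/O yield, promote→Q0. Q0=[P3,P4,P2] Q1=[P1] Q2=[]
t=5-8: P3@Q0 runs 3, rem=2, I/O yield, promote→Q0. Q0=[P4,P2,P3] Q1=[P1] Q2=[]
t=8-11: P4@Q0 runs 3, rem=10, quantum used, demote→Q1. Q0=[P2,P3] Q1=[P1,P4] Q2=[]
t=11-13: P2@Q0 runs 2, rem=10, I/O yield, promote→Q0. Q0=[P3,P2] Q1=[P1,P4] Q2=[]
t=13-15: P3@Q0 runs 2, rem=0, completes. Q0=[P2] Q1=[P1,P4] Q2=[]
t=15-17: P2@Q0 runs 2, rem=8, I/O yield, promote→Q0. Q0=[P2] Q1=[P1,P4] Q2=[]
t=17-19: P2@Q0 runs 2, rem=6, I/O yield, promote→Q0. Q0=[P2] Q1=[P1,P4] Q2=[]
t=19-21: P2@Q0 runs 2, rem=4, I/O yield, promote→Q0. Q0=[P2] Q1=[P1,P4] Q2=[]
t=21-23: P2@Q0 runs 2, rem=2, I/O yield, promote→Q0. Q0=[P2] Q1=[P1,P4] Q2=[]
t=23-25: P2@Q0 runs 2, rem=0, completes. Q0=[] Q1=[P1,P4] Q2=[]
t=25-30: P1@Q1 runs 5, rem=3, quantum used, demote→Q2. Q0=[] Q1=[P4] Q2=[P1]
t=30-35: P4@Q1 runs 5, rem=5, quantum used, demote→Q2. Q0=[] Q1=[] Q2=[P1,P4]
t=35-38: P1@Q2 runs 3, rem=0, completes. Q0=[] Q1=[] Q2=[P4]
t=38-43: P4@Q2 runs 5, rem=0, completes. Q0=[] Q1=[] Q2=[]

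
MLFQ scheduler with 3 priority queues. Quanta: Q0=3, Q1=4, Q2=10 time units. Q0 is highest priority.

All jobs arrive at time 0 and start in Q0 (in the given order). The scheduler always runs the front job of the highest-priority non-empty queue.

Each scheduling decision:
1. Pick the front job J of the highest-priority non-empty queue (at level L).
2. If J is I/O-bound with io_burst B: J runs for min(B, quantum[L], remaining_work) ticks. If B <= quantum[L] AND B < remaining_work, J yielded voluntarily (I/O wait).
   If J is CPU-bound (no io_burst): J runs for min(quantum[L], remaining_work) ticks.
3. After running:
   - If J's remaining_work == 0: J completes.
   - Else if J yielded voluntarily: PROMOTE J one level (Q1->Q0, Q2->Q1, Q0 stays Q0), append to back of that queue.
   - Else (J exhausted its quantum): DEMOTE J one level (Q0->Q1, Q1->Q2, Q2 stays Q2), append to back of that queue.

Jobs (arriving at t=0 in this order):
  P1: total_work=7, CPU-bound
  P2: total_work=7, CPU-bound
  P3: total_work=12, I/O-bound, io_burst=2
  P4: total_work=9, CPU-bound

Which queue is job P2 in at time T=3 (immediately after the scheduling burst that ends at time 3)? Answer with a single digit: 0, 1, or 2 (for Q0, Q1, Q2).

Answer: 0

Derivation:
t=0-3: P1@Q0 runs 3, rem=4, quantum used, demote→Q1. Q0=[P2,P3,P4] Q1=[P1] Q2=[]
t=3-6: P2@Q0 runs 3, rem=4, quantum used, demote→Q1. Q0=[P3,P4] Q1=[P1,P2] Q2=[]
t=6-8: P3@Q0 runs 2, rem=10, I/O yield, promote→Q0. Q0=[P4,P3] Q1=[P1,P2] Q2=[]
t=8-11: P4@Q0 runs 3, rem=6, quantum used, demote→Q1. Q0=[P3] Q1=[P1,P2,P4] Q2=[]
t=11-13: P3@Q0 runs 2, rem=8, I/O yield, promote→Q0. Q0=[P3] Q1=[P1,P2,P4] Q2=[]
t=13-15: P3@Q0 runs 2, rem=6, I/O yield, promote→Q0. Q0=[P3] Q1=[P1,P2,P4] Q2=[]
t=15-17: P3@Q0 runs 2, rem=4, I/O yield, promote→Q0. Q0=[P3] Q1=[P1,P2,P4] Q2=[]
t=17-19: P3@Q0 runs 2, rem=2, I/O yield, promote→Q0. Q0=[P3] Q1=[P1,P2,P4] Q2=[]
t=19-21: P3@Q0 runs 2, rem=0, completes. Q0=[] Q1=[P1,P2,P4] Q2=[]
t=21-25: P1@Q1 runs 4, rem=0, completes. Q0=[] Q1=[P2,P4] Q2=[]
t=25-29: P2@Q1 runs 4, rem=0, completes. Q0=[] Q1=[P4] Q2=[]
t=29-33: P4@Q1 runs 4, rem=2, quantum used, demote→Q2. Q0=[] Q1=[] Q2=[P4]
t=33-35: P4@Q2 runs 2, rem=0, completes. Q0=[] Q1=[] Q2=[]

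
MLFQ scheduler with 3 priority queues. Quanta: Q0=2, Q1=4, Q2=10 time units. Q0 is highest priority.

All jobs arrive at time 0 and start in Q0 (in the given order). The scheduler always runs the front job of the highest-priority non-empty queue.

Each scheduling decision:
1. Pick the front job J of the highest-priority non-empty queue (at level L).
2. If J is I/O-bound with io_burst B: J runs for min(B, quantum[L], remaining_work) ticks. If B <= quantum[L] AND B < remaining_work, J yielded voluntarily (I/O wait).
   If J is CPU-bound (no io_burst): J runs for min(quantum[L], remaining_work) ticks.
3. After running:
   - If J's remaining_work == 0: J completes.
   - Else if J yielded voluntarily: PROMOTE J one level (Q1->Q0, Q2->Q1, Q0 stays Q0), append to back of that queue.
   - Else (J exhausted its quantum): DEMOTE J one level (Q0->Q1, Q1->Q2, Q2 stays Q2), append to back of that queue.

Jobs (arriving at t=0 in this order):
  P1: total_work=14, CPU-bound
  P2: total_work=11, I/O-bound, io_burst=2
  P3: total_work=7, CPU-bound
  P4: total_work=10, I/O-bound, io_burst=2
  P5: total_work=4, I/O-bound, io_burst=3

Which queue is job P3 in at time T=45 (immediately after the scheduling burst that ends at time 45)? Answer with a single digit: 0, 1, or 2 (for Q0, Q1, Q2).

Answer: 2

Derivation:
t=0-2: P1@Q0 runs 2, rem=12, quantum used, demote→Q1. Q0=[P2,P3,P4,P5] Q1=[P1] Q2=[]
t=2-4: P2@Q0 runs 2, rem=9, I/O yield, promote→Q0. Q0=[P3,P4,P5,P2] Q1=[P1] Q2=[]
t=4-6: P3@Q0 runs 2, rem=5, quantum used, demote→Q1. Q0=[P4,P5,P2] Q1=[P1,P3] Q2=[]
t=6-8: P4@Q0 runs 2, rem=8, I/O yield, promote→Q0. Q0=[P5,P2,P4] Q1=[P1,P3] Q2=[]
t=8-10: P5@Q0 runs 2, rem=2, quantum used, demote→Q1. Q0=[P2,P4] Q1=[P1,P3,P5] Q2=[]
t=10-12: P2@Q0 runs 2, rem=7, I/O yield, promote→Q0. Q0=[P4,P2] Q1=[P1,P3,P5] Q2=[]
t=12-14: P4@Q0 runs 2, rem=6, I/O yield, promote→Q0. Q0=[P2,P4] Q1=[P1,P3,P5] Q2=[]
t=14-16: P2@Q0 runs 2, rem=5, I/O yield, promote→Q0. Q0=[P4,P2] Q1=[P1,P3,P5] Q2=[]
t=16-18: P4@Q0 runs 2, rem=4, I/O yield, promote→Q0. Q0=[P2,P4] Q1=[P1,P3,P5] Q2=[]
t=18-20: P2@Q0 runs 2, rem=3, I/O yield, promote→Q0. Q0=[P4,P2] Q1=[P1,P3,P5] Q2=[]
t=20-22: P4@Q0 runs 2, rem=2, I/O yield, promote→Q0. Q0=[P2,P4] Q1=[P1,P3,P5] Q2=[]
t=22-24: P2@Q0 runs 2, rem=1, I/O yield, promote→Q0. Q0=[P4,P2] Q1=[P1,P3,P5] Q2=[]
t=24-26: P4@Q0 runs 2, rem=0, completes. Q0=[P2] Q1=[P1,P3,P5] Q2=[]
t=26-27: P2@Q0 runs 1, rem=0, completes. Q0=[] Q1=[P1,P3,P5] Q2=[]
t=27-31: P1@Q1 runs 4, rem=8, quantum used, demote→Q2. Q0=[] Q1=[P3,P5] Q2=[P1]
t=31-35: P3@Q1 runs 4, rem=1, quantum used, demote→Q2. Q0=[] Q1=[P5] Q2=[P1,P3]
t=35-37: P5@Q1 runs 2, rem=0, completes. Q0=[] Q1=[] Q2=[P1,P3]
t=37-45: P1@Q2 runs 8, rem=0, completes. Q0=[] Q1=[] Q2=[P3]
t=45-46: P3@Q2 runs 1, rem=0, completes. Q0=[] Q1=[] Q2=[]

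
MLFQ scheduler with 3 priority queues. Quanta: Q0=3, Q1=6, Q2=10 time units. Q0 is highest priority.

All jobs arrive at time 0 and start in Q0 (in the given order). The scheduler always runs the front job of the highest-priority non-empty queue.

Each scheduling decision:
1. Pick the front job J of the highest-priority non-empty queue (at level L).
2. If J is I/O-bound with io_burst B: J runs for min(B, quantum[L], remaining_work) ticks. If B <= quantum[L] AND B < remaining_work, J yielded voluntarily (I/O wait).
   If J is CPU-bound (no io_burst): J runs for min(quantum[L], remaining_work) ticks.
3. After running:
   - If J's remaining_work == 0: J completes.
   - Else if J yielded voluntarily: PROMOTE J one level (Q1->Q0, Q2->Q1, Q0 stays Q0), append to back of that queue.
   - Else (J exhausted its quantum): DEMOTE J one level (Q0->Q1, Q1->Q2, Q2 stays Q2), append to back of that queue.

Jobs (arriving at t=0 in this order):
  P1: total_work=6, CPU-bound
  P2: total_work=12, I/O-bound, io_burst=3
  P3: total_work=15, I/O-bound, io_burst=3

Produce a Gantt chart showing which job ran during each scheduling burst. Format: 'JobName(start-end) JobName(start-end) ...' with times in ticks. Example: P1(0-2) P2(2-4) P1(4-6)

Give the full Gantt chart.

Answer: P1(0-3) P2(3-6) P3(6-9) P2(9-12) P3(12-15) P2(15-18) P3(18-21) P2(21-24) P3(24-27) P3(27-30) P1(30-33)

Derivation:
t=0-3: P1@Q0 runs 3, rem=3, quantum used, demote→Q1. Q0=[P2,P3] Q1=[P1] Q2=[]
t=3-6: P2@Q0 runs 3, rem=9, I/O yield, promote→Q0. Q0=[P3,P2] Q1=[P1] Q2=[]
t=6-9: P3@Q0 runs 3, rem=12, I/O yield, promote→Q0. Q0=[P2,P3] Q1=[P1] Q2=[]
t=9-12: P2@Q0 runs 3, rem=6, I/O yield, promote→Q0. Q0=[P3,P2] Q1=[P1] Q2=[]
t=12-15: P3@Q0 runs 3, rem=9, I/O yield, promote→Q0. Q0=[P2,P3] Q1=[P1] Q2=[]
t=15-18: P2@Q0 runs 3, rem=3, I/O yield, promote→Q0. Q0=[P3,P2] Q1=[P1] Q2=[]
t=18-21: P3@Q0 runs 3, rem=6, I/O yield, promote→Q0. Q0=[P2,P3] Q1=[P1] Q2=[]
t=21-24: P2@Q0 runs 3, rem=0, completes. Q0=[P3] Q1=[P1] Q2=[]
t=24-27: P3@Q0 runs 3, rem=3, I/O yield, promote→Q0. Q0=[P3] Q1=[P1] Q2=[]
t=27-30: P3@Q0 runs 3, rem=0, completes. Q0=[] Q1=[P1] Q2=[]
t=30-33: P1@Q1 runs 3, rem=0, completes. Q0=[] Q1=[] Q2=[]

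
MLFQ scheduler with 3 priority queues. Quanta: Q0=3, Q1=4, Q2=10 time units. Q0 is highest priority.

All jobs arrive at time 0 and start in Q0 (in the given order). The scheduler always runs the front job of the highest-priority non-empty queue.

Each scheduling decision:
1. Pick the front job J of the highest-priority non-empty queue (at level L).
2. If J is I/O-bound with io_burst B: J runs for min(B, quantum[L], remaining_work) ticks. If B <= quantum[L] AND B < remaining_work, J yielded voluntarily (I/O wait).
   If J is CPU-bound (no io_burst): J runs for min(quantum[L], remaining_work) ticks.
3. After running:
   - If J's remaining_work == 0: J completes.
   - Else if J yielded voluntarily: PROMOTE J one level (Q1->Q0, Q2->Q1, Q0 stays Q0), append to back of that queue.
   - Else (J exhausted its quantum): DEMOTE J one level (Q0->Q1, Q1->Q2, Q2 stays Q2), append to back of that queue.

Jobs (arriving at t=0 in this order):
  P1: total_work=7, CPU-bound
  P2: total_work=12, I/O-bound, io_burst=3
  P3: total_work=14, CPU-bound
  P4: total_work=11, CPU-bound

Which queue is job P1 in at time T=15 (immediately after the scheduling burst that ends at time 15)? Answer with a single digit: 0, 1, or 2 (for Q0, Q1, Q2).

t=0-3: P1@Q0 runs 3, rem=4, quantum used, demote→Q1. Q0=[P2,P3,P4] Q1=[P1] Q2=[]
t=3-6: P2@Q0 runs 3, rem=9, I/O yield, promote→Q0. Q0=[P3,P4,P2] Q1=[P1] Q2=[]
t=6-9: P3@Q0 runs 3, rem=11, quantum used, demote→Q1. Q0=[P4,P2] Q1=[P1,P3] Q2=[]
t=9-12: P4@Q0 runs 3, rem=8, quantum used, demote→Q1. Q0=[P2] Q1=[P1,P3,P4] Q2=[]
t=12-15: P2@Q0 runs 3, rem=6, I/O yield, promote→Q0. Q0=[P2] Q1=[P1,P3,P4] Q2=[]
t=15-18: P2@Q0 runs 3, rem=3, I/O yield, promote→Q0. Q0=[P2] Q1=[P1,P3,P4] Q2=[]
t=18-21: P2@Q0 runs 3, rem=0, completes. Q0=[] Q1=[P1,P3,P4] Q2=[]
t=21-25: P1@Q1 runs 4, rem=0, completes. Q0=[] Q1=[P3,P4] Q2=[]
t=25-29: P3@Q1 runs 4, rem=7, quantum used, demote→Q2. Q0=[] Q1=[P4] Q2=[P3]
t=29-33: P4@Q1 runs 4, rem=4, quantum used, demote→Q2. Q0=[] Q1=[] Q2=[P3,P4]
t=33-40: P3@Q2 runs 7, rem=0, completes. Q0=[] Q1=[] Q2=[P4]
t=40-44: P4@Q2 runs 4, rem=0, completes. Q0=[] Q1=[] Q2=[]

Answer: 1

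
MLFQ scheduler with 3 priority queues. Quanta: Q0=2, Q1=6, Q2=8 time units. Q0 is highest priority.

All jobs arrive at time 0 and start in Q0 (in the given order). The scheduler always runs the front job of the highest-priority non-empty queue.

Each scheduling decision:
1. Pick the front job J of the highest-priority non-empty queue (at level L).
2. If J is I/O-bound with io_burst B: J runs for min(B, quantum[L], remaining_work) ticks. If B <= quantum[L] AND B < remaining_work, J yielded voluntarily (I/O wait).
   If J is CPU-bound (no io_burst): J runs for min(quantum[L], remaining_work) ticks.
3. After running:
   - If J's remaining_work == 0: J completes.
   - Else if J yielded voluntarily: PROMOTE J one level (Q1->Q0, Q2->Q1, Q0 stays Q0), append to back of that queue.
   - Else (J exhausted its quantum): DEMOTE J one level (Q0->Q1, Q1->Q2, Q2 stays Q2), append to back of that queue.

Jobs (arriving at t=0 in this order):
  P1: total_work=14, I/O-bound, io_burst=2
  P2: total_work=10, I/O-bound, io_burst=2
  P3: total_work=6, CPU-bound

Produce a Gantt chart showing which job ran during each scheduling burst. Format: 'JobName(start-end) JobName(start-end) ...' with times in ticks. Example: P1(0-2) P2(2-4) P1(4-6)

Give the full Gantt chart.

t=0-2: P1@Q0 runs 2, rem=12, I/O yield, promote→Q0. Q0=[P2,P3,P1] Q1=[] Q2=[]
t=2-4: P2@Q0 runs 2, rem=8, I/O yield, promote→Q0. Q0=[P3,P1,P2] Q1=[] Q2=[]
t=4-6: P3@Q0 runs 2, rem=4, quantum used, demote→Q1. Q0=[P1,P2] Q1=[P3] Q2=[]
t=6-8: P1@Q0 runs 2, rem=10, I/O yield, promote→Q0. Q0=[P2,P1] Q1=[P3] Q2=[]
t=8-10: P2@Q0 runs 2, rem=6, I/O yield, promote→Q0. Q0=[P1,P2] Q1=[P3] Q2=[]
t=10-12: P1@Q0 runs 2, rem=8, I/O yield, promote→Q0. Q0=[P2,P1] Q1=[P3] Q2=[]
t=12-14: P2@Q0 runs 2, rem=4, I/O yield, promote→Q0. Q0=[P1,P2] Q1=[P3] Q2=[]
t=14-16: P1@Q0 runs 2, rem=6, I/O yield, promote→Q0. Q0=[P2,P1] Q1=[P3] Q2=[]
t=16-18: P2@Q0 runs 2, rem=2, I/O yield, promote→Q0. Q0=[P1,P2] Q1=[P3] Q2=[]
t=18-20: P1@Q0 runs 2, rem=4, I/O yield, promote→Q0. Q0=[P2,P1] Q1=[P3] Q2=[]
t=20-22: P2@Q0 runs 2, rem=0, completes. Q0=[P1] Q1=[P3] Q2=[]
t=22-24: P1@Q0 runs 2, rem=2, I/O yield, promote→Q0. Q0=[P1] Q1=[P3] Q2=[]
t=24-26: P1@Q0 runs 2, rem=0, completes. Q0=[] Q1=[P3] Q2=[]
t=26-30: P3@Q1 runs 4, rem=0, completes. Q0=[] Q1=[] Q2=[]

Answer: P1(0-2) P2(2-4) P3(4-6) P1(6-8) P2(8-10) P1(10-12) P2(12-14) P1(14-16) P2(16-18) P1(18-20) P2(20-22) P1(22-24) P1(24-26) P3(26-30)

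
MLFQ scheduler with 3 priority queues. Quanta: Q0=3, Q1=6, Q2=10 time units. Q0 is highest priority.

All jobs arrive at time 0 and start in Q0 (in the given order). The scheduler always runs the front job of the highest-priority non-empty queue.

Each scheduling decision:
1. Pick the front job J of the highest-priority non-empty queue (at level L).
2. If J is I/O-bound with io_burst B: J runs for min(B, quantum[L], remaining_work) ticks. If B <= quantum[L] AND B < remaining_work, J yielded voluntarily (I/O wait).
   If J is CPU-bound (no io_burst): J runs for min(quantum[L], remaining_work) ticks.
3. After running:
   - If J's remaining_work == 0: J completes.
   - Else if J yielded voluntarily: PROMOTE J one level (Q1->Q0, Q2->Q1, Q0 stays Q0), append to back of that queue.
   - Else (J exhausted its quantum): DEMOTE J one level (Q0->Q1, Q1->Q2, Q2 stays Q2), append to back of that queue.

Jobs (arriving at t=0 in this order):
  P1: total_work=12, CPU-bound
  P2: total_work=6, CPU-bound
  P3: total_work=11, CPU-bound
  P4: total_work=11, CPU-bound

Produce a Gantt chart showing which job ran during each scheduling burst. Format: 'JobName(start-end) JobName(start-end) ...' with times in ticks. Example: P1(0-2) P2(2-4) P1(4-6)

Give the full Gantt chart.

t=0-3: P1@Q0 runs 3, rem=9, quantum used, demote→Q1. Q0=[P2,P3,P4] Q1=[P1] Q2=[]
t=3-6: P2@Q0 runs 3, rem=3, quantum used, demote→Q1. Q0=[P3,P4] Q1=[P1,P2] Q2=[]
t=6-9: P3@Q0 runs 3, rem=8, quantum used, demote→Q1. Q0=[P4] Q1=[P1,P2,P3] Q2=[]
t=9-12: P4@Q0 runs 3, rem=8, quantum used, demote→Q1. Q0=[] Q1=[P1,P2,P3,P4] Q2=[]
t=12-18: P1@Q1 runs 6, rem=3, quantum used, demote→Q2. Q0=[] Q1=[P2,P3,P4] Q2=[P1]
t=18-21: P2@Q1 runs 3, rem=0, completes. Q0=[] Q1=[P3,P4] Q2=[P1]
t=21-27: P3@Q1 runs 6, rem=2, quantum used, demote→Q2. Q0=[] Q1=[P4] Q2=[P1,P3]
t=27-33: P4@Q1 runs 6, rem=2, quantum used, demote→Q2. Q0=[] Q1=[] Q2=[P1,P3,P4]
t=33-36: P1@Q2 runs 3, rem=0, completes. Q0=[] Q1=[] Q2=[P3,P4]
t=36-38: P3@Q2 runs 2, rem=0, completes. Q0=[] Q1=[] Q2=[P4]
t=38-40: P4@Q2 runs 2, rem=0, completes. Q0=[] Q1=[] Q2=[]

Answer: P1(0-3) P2(3-6) P3(6-9) P4(9-12) P1(12-18) P2(18-21) P3(21-27) P4(27-33) P1(33-36) P3(36-38) P4(38-40)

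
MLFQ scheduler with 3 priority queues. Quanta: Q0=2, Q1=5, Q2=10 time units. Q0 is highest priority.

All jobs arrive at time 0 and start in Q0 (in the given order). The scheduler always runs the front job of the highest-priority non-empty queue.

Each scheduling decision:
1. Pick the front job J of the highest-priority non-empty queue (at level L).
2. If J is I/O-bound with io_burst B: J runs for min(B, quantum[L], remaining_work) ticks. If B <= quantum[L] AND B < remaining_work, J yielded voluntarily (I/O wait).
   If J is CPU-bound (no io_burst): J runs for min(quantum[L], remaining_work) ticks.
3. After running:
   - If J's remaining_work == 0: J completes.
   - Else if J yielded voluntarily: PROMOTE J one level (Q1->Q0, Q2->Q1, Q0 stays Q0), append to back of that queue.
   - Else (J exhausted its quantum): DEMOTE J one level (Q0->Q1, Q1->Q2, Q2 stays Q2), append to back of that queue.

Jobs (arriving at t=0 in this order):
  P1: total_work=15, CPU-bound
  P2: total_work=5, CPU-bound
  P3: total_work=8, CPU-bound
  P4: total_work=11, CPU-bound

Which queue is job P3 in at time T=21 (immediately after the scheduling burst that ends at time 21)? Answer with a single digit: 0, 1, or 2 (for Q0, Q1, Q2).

Answer: 2

Derivation:
t=0-2: P1@Q0 runs 2, rem=13, quantum used, demote→Q1. Q0=[P2,P3,P4] Q1=[P1] Q2=[]
t=2-4: P2@Q0 runs 2, rem=3, quantum used, demote→Q1. Q0=[P3,P4] Q1=[P1,P2] Q2=[]
t=4-6: P3@Q0 runs 2, rem=6, quantum used, demote→Q1. Q0=[P4] Q1=[P1,P2,P3] Q2=[]
t=6-8: P4@Q0 runs 2, rem=9, quantum used, demote→Q1. Q0=[] Q1=[P1,P2,P3,P4] Q2=[]
t=8-13: P1@Q1 runs 5, rem=8, quantum used, demote→Q2. Q0=[] Q1=[P2,P3,P4] Q2=[P1]
t=13-16: P2@Q1 runs 3, rem=0, completes. Q0=[] Q1=[P3,P4] Q2=[P1]
t=16-21: P3@Q1 runs 5, rem=1, quantum used, demote→Q2. Q0=[] Q1=[P4] Q2=[P1,P3]
t=21-26: P4@Q1 runs 5, rem=4, quantum used, demote→Q2. Q0=[] Q1=[] Q2=[P1,P3,P4]
t=26-34: P1@Q2 runs 8, rem=0, completes. Q0=[] Q1=[] Q2=[P3,P4]
t=34-35: P3@Q2 runs 1, rem=0, completes. Q0=[] Q1=[] Q2=[P4]
t=35-39: P4@Q2 runs 4, rem=0, completes. Q0=[] Q1=[] Q2=[]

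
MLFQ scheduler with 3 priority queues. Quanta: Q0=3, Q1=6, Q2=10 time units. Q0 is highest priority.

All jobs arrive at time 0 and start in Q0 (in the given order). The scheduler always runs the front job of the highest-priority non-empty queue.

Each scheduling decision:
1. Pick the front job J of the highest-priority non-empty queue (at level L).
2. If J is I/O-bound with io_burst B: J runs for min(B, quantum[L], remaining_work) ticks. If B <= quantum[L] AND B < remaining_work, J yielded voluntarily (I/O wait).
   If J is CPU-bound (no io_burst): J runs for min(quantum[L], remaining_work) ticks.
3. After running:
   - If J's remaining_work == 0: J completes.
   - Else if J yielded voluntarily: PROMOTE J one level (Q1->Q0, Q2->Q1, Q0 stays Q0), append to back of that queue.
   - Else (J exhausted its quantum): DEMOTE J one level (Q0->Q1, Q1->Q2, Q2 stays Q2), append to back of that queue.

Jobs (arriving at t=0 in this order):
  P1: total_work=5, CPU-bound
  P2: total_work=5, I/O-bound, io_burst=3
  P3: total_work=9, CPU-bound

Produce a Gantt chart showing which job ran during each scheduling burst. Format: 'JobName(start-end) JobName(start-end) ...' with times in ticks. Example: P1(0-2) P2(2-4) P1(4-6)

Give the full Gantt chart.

t=0-3: P1@Q0 runs 3, rem=2, quantum used, demote→Q1. Q0=[P2,P3] Q1=[P1] Q2=[]
t=3-6: P2@Q0 runs 3, rem=2, I/O yield, promote→Q0. Q0=[P3,P2] Q1=[P1] Q2=[]
t=6-9: P3@Q0 runs 3, rem=6, quantum used, demote→Q1. Q0=[P2] Q1=[P1,P3] Q2=[]
t=9-11: P2@Q0 runs 2, rem=0, completes. Q0=[] Q1=[P1,P3] Q2=[]
t=11-13: P1@Q1 runs 2, rem=0, completes. Q0=[] Q1=[P3] Q2=[]
t=13-19: P3@Q1 runs 6, rem=0, completes. Q0=[] Q1=[] Q2=[]

Answer: P1(0-3) P2(3-6) P3(6-9) P2(9-11) P1(11-13) P3(13-19)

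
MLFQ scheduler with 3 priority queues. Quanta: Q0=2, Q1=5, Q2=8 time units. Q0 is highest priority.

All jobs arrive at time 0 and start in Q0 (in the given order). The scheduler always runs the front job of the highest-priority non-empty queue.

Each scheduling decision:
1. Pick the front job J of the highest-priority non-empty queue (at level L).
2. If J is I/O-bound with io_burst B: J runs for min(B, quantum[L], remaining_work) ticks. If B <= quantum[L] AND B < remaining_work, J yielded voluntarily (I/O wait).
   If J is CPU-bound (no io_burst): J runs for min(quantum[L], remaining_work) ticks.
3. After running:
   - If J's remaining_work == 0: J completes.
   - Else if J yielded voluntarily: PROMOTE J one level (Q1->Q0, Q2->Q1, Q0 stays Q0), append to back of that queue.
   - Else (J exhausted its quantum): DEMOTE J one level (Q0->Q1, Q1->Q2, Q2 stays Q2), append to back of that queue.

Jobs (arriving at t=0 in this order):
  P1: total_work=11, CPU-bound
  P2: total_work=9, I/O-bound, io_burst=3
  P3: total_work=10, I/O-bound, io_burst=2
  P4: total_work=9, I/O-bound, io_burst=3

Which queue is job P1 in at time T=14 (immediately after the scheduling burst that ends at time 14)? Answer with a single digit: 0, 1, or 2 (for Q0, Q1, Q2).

t=0-2: P1@Q0 runs 2, rem=9, quantum used, demote→Q1. Q0=[P2,P3,P4] Q1=[P1] Q2=[]
t=2-4: P2@Q0 runs 2, rem=7, quantum used, demote→Q1. Q0=[P3,P4] Q1=[P1,P2] Q2=[]
t=4-6: P3@Q0 runs 2, rem=8, I/O yield, promote→Q0. Q0=[P4,P3] Q1=[P1,P2] Q2=[]
t=6-8: P4@Q0 runs 2, rem=7, quantum used, demote→Q1. Q0=[P3] Q1=[P1,P2,P4] Q2=[]
t=8-10: P3@Q0 runs 2, rem=6, I/O yield, promote→Q0. Q0=[P3] Q1=[P1,P2,P4] Q2=[]
t=10-12: P3@Q0 runs 2, rem=4, I/O yield, promote→Q0. Q0=[P3] Q1=[P1,P2,P4] Q2=[]
t=12-14: P3@Q0 runs 2, rem=2, I/O yield, promote→Q0. Q0=[P3] Q1=[P1,P2,P4] Q2=[]
t=14-16: P3@Q0 runs 2, rem=0, completes. Q0=[] Q1=[P1,P2,P4] Q2=[]
t=16-21: P1@Q1 runs 5, rem=4, quantum used, demote→Q2. Q0=[] Q1=[P2,P4] Q2=[P1]
t=21-24: P2@Q1 runs 3, rem=4, I/O yield, promote→Q0. Q0=[P2] Q1=[P4] Q2=[P1]
t=24-26: P2@Q0 runs 2, rem=2, quantum used, demote→Q1. Q0=[] Q1=[P4,P2] Q2=[P1]
t=26-29: P4@Q1 runs 3, rem=4, I/O yield, promote→Q0. Q0=[P4] Q1=[P2] Q2=[P1]
t=29-31: P4@Q0 runs 2, rem=2, quantum used, demote→Q1. Q0=[] Q1=[P2,P4] Q2=[P1]
t=31-33: P2@Q1 runs 2, rem=0, completes. Q0=[] Q1=[P4] Q2=[P1]
t=33-35: P4@Q1 runs 2, rem=0, completes. Q0=[] Q1=[] Q2=[P1]
t=35-39: P1@Q2 runs 4, rem=0, completes. Q0=[] Q1=[] Q2=[]

Answer: 1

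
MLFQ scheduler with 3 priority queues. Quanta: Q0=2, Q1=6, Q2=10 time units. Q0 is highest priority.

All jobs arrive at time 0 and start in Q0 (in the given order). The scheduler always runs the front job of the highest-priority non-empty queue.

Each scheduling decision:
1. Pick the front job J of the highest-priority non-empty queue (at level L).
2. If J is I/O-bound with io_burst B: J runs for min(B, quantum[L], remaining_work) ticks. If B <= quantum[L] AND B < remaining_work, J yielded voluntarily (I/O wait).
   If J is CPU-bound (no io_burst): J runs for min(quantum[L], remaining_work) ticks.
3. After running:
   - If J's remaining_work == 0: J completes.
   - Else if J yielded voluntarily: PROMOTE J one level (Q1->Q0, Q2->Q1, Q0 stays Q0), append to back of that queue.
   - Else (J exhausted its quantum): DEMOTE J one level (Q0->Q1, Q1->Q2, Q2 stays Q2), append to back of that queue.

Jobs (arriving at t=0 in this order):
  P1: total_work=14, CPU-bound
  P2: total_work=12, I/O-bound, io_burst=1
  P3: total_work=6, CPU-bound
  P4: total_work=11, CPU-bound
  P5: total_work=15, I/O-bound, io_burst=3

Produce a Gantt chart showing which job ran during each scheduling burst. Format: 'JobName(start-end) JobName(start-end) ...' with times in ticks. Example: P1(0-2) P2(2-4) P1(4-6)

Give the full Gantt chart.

t=0-2: P1@Q0 runs 2, rem=12, quantum used, demote→Q1. Q0=[P2,P3,P4,P5] Q1=[P1] Q2=[]
t=2-3: P2@Q0 runs 1, rem=11, I/O yield, promote→Q0. Q0=[P3,P4,P5,P2] Q1=[P1] Q2=[]
t=3-5: P3@Q0 runs 2, rem=4, quantum used, demote→Q1. Q0=[P4,P5,P2] Q1=[P1,P3] Q2=[]
t=5-7: P4@Q0 runs 2, rem=9, quantum used, demote→Q1. Q0=[P5,P2] Q1=[P1,P3,P4] Q2=[]
t=7-9: P5@Q0 runs 2, rem=13, quantum used, demote→Q1. Q0=[P2] Q1=[P1,P3,P4,P5] Q2=[]
t=9-10: P2@Q0 runs 1, rem=10, I/O yield, promote→Q0. Q0=[P2] Q1=[P1,P3,P4,P5] Q2=[]
t=10-11: P2@Q0 runs 1, rem=9, I/O yield, promote→Q0. Q0=[P2] Q1=[P1,P3,P4,P5] Q2=[]
t=11-12: P2@Q0 runs 1, rem=8, I/O yield, promote→Q0. Q0=[P2] Q1=[P1,P3,P4,P5] Q2=[]
t=12-13: P2@Q0 runs 1, rem=7, I/O yield, promote→Q0. Q0=[P2] Q1=[P1,P3,P4,P5] Q2=[]
t=13-14: P2@Q0 runs 1, rem=6, I/O yield, promote→Q0. Q0=[P2] Q1=[P1,P3,P4,P5] Q2=[]
t=14-15: P2@Q0 runs 1, rem=5, I/O yield, promote→Q0. Q0=[P2] Q1=[P1,P3,P4,P5] Q2=[]
t=15-16: P2@Q0 runs 1, rem=4, I/O yield, promote→Q0. Q0=[P2] Q1=[P1,P3,P4,P5] Q2=[]
t=16-17: P2@Q0 runs 1, rem=3, I/O yield, promote→Q0. Q0=[P2] Q1=[P1,P3,P4,P5] Q2=[]
t=17-18: P2@Q0 runs 1, rem=2, I/O yield, promote→Q0. Q0=[P2] Q1=[P1,P3,P4,P5] Q2=[]
t=18-19: P2@Q0 runs 1, rem=1, I/O yield, promote→Q0. Q0=[P2] Q1=[P1,P3,P4,P5] Q2=[]
t=19-20: P2@Q0 runs 1, rem=0, completes. Q0=[] Q1=[P1,P3,P4,P5] Q2=[]
t=20-26: P1@Q1 runs 6, rem=6, quantum used, demote→Q2. Q0=[] Q1=[P3,P4,P5] Q2=[P1]
t=26-30: P3@Q1 runs 4, rem=0, completes. Q0=[] Q1=[P4,P5] Q2=[P1]
t=30-36: P4@Q1 runs 6, rem=3, quantum used, demote→Q2. Q0=[] Q1=[P5] Q2=[P1,P4]
t=36-39: P5@Q1 runs 3, rem=10, I/O yield, promote→Q0. Q0=[P5] Q1=[] Q2=[P1,P4]
t=39-41: P5@Q0 runs 2, rem=8, quantum used, demote→Q1. Q0=[] Q1=[P5] Q2=[P1,P4]
t=41-44: P5@Q1 runs 3, rem=5, I/O yield, promote→Q0. Q0=[P5] Q1=[] Q2=[P1,P4]
t=44-46: P5@Q0 runs 2, rem=3, quantum used, demote→Q1. Q0=[] Q1=[P5] Q2=[P1,P4]
t=46-49: P5@Q1 runs 3, rem=0, completes. Q0=[] Q1=[] Q2=[P1,P4]
t=49-55: P1@Q2 runs 6, rem=0, completes. Q0=[] Q1=[] Q2=[P4]
t=55-58: P4@Q2 runs 3, rem=0, completes. Q0=[] Q1=[] Q2=[]

Answer: P1(0-2) P2(2-3) P3(3-5) P4(5-7) P5(7-9) P2(9-10) P2(10-11) P2(11-12) P2(12-13) P2(13-14) P2(14-15) P2(15-16) P2(16-17) P2(17-18) P2(18-19) P2(19-20) P1(20-26) P3(26-30) P4(30-36) P5(36-39) P5(39-41) P5(41-44) P5(44-46) P5(46-49) P1(49-55) P4(55-58)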